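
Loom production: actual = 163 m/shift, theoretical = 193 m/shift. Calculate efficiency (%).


Formula: Efficiency% = (Actual output / Theoretical output) * 100
Efficiency% = (163 / 193) * 100
Efficiency% = 0.84456 * 100 = 84.456% ≈ 84.5%

84.5%


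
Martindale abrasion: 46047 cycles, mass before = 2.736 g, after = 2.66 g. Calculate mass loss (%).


Formula: Mass loss% = ((m_before - m_after) / m_before) * 100
Step 1: Mass loss = 2.736 - 2.66 = 0.076 g
Step 2: Ratio = 0.076 / 2.736 = 0.0277778
Step 3: Mass loss% = 0.0277778 * 100 = 2.77778% ≈ 2.78%

2.78%


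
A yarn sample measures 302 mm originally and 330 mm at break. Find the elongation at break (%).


Formula: Elongation (%) = ((L_break - L0) / L0) * 100
Step 1: Extension = 330 - 302 = 28 mm
Step 2: Elongation = (28 / 302) * 100
Step 3: Elongation = 0.092715 * 100 = 9.2715% ≈ 9.3%

9.3%


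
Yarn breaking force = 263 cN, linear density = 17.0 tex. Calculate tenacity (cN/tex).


Formula: Tenacity = Breaking force / Linear density
Tenacity = 263 cN / 17.0 tex
Tenacity = 15.47 cN/tex

15.47 cN/tex


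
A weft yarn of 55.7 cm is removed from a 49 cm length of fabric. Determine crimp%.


Formula: Crimp% = ((L_yarn - L_fabric) / L_fabric) * 100
Step 1: Extension = 55.7 - 49 = 6.7 cm
Step 2: Crimp% = (6.7 / 49) * 100
Step 3: Crimp% = 0.136735 * 100 = 13.6735% ≈ 13.7%

13.7%


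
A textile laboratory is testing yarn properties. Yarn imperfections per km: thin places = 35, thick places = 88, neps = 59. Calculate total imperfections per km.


Formula: Total = thin places + thick places + neps
Total = 35 + 88 + 59
Total = 182 imperfections/km

182 imperfections/km


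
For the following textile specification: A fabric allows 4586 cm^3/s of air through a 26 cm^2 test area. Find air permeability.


Formula: Air Permeability = Airflow / Test Area
AP = 4586 cm^3/s / 26 cm^2
AP = 176.4 cm^3/s/cm^2

176.4 cm^3/s/cm^2


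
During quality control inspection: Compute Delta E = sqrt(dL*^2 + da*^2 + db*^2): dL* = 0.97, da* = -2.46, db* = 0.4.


Formula: Delta E = sqrt(dL*^2 + da*^2 + db*^2)
Step 1: dL*^2 = 0.97^2 = 0.9409
Step 2: da*^2 = (-2.46)^2 = 6.0516
Step 3: db*^2 = 0.4^2 = 0.16
Step 4: Sum = 0.9409 + 6.0516 + 0.16 = 7.1525
Step 5: Delta E = sqrt(7.1525) = 2.67

2.67 Delta E


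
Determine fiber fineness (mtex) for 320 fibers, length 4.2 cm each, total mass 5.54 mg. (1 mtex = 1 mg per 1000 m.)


Formula: fineness (mtex) = mass (mg) / total length (km) = (mass_mg / total_length_m) * 1000
Step 1: Convert fiber length: 4.2 cm = 0.042 m
Step 2: Total fiber length = 320 * 0.042 = 13.44 m
Step 3: Linear density = 5.54 mg / 13.44 m = 0.4122 mg/m
Step 4: fineness = 0.4122 * 1000 = 412.2 mtex

412.2 mtex


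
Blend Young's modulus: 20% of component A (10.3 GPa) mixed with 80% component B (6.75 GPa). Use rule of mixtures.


Formula: Blend property = (fraction_A * property_A) + (fraction_B * property_B)
Step 1: Contribution A = 20/100 * 10.3 GPa = 2.06 GPa
Step 2: Contribution B = 80/100 * 6.75 GPa = 5.4 GPa
Step 3: Blend Young's modulus = 2.06 + 5.4 = 7.46 GPa

7.46 GPa


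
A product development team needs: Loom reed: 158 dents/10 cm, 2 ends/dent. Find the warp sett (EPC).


Formula: EPC = (dents per 10 cm * ends per dent) / 10
Step 1: Total ends per 10 cm = 158 * 2 = 316
Step 2: EPC = 316 / 10 = 31.6 ends/cm

31.6 ends/cm


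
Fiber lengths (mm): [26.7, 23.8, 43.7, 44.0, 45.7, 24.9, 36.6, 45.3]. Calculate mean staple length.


Formula: Mean = sum of lengths / count
Sum = 26.7 + 23.8 + 43.7 + 44.0 + 45.7 + 24.9 + 36.6 + 45.3
Sum = 290.7 mm
Mean = 290.7 / 8 = 36.34 mm

36.34 mm


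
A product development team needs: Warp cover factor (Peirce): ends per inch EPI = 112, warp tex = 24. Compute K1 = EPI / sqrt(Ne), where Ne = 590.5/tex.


Formula: K1 = EPI / sqrt(Ne), with Ne = 590.5 / tex_warp
Step 1: Ne = 590.5 / 24 = 24.604
Step 2: sqrt(Ne) = sqrt(24.604) = 4.9602
Step 3: K1 = 112 / 4.9602 = 22.6

22.6


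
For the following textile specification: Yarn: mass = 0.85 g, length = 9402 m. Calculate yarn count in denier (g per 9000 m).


Formula: den = (mass_g / length_m) * 9000
Substituting: den = (0.85 / 9402) * 9000
Intermediate: 0.85 / 9402 = 0.00009041 g/m
den = 0.00009041 * 9000 = 0.8 denier

0.8 denier


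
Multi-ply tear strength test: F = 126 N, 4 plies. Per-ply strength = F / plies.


Formula: Per-ply strength = Total force / Number of plies
Per-ply = 126 N / 4
Per-ply = 31.5 N

31.5 N


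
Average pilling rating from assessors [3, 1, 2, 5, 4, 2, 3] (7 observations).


Formula: Mean = sum / count
Sum = 3 + 1 + 2 + 5 + 4 + 2 + 3 = 20
Mean = 20 / 7 = 2.9

2.9


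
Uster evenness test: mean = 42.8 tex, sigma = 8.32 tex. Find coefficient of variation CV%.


Formula: CV% = (standard deviation / mean) * 100
Step 1: Ratio = 8.32 / 42.8 = 0.194393
Step 2: CV% = 0.194393 * 100 = 19.4393% ≈ 19.4%

19.4%


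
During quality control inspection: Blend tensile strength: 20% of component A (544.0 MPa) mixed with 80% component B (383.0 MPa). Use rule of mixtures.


Formula: Blend property = (fraction_A * property_A) + (fraction_B * property_B)
Step 1: Contribution A = 20/100 * 544.0 MPa = 108.8 MPa
Step 2: Contribution B = 80/100 * 383.0 MPa = 306.4 MPa
Step 3: Blend tensile strength = 108.8 + 306.4 = 415.2 MPa

415.2 MPa


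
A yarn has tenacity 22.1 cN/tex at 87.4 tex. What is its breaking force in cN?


Formula: Breaking force = Tenacity * Linear density
F = 22.1 cN/tex * 87.4 tex
F = 1931.54 cN

1931.54 cN


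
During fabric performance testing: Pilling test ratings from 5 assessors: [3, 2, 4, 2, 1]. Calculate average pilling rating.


Formula: Mean = sum / count
Sum = 3 + 2 + 4 + 2 + 1 = 12
Mean = 12 / 5 = 2.4

2.4


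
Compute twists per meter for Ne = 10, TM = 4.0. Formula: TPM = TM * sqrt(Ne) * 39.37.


Formula: TPM = TM * sqrt(Ne) * 39.37
Step 1: sqrt(Ne) = sqrt(10) = 3.1623
Step 2: TM * sqrt(Ne) = 4.0 * 3.1623 = 12.6492
Step 3: TPM = 12.6492 * 39.37 = 498 twists/m

498 twists/m


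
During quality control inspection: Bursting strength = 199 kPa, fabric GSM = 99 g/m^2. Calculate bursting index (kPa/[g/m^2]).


Formula: Bursting Index = Bursting Strength / Fabric GSM
BI = 199 kPa / 99 g/m^2
BI = 2.010 kPa/(g/m^2)

2.010 kPa/(g/m^2)


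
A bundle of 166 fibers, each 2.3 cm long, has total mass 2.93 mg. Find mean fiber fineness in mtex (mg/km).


Formula: fineness (mtex) = mass (mg) / total length (km) = (mass_mg / total_length_m) * 1000
Step 1: Convert fiber length: 2.3 cm = 0.023 m
Step 2: Total fiber length = 166 * 0.023 = 3.818 m
Step 3: Linear density = 2.93 mg / 3.818 m = 0.7674 mg/m
Step 4: fineness = 0.7674 * 1000 = 767.4 mtex

767.4 mtex


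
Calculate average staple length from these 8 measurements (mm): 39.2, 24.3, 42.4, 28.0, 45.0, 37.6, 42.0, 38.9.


Formula: Mean = sum of lengths / count
Sum = 39.2 + 24.3 + 42.4 + 28.0 + 45.0 + 37.6 + 42.0 + 38.9
Sum = 297.4 mm
Mean = 297.4 / 8 = 37.18 mm

37.18 mm


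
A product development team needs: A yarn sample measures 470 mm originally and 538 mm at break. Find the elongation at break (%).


Formula: Elongation (%) = ((L_break - L0) / L0) * 100
Step 1: Extension = 538 - 470 = 68 mm
Step 2: Elongation = (68 / 470) * 100
Step 3: Elongation = 0.144681 * 100 = 14.4681% ≈ 14.5%

14.5%


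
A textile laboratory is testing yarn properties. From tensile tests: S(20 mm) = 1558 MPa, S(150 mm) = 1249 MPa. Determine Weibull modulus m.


Formula: m = ln(L1/L2) / ln(S2/S1)
Step 1: ln(L1/L2) = ln(20/150) = -2.01490
Step 2: S2/S1 = 1249/1558 = 0.80167
Step 3: ln(S2/S1) = ln(0.80167) = -0.22106
Step 4: m = -2.01490 / -0.22106 = 9.11

9.11 (Weibull m)


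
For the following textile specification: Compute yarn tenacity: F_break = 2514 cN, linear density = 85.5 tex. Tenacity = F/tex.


Formula: Tenacity = Breaking force / Linear density
Tenacity = 2514 cN / 85.5 tex
Tenacity = 29.40 cN/tex

29.40 cN/tex


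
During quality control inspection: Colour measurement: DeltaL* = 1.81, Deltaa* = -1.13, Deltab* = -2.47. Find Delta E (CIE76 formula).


Formula: Delta E = sqrt(dL*^2 + da*^2 + db*^2)
Step 1: dL*^2 = 1.81^2 = 3.2761
Step 2: da*^2 = (-1.13)^2 = 1.2769
Step 3: db*^2 = (-2.47)^2 = 6.1009
Step 4: Sum = 3.2761 + 1.2769 + 6.1009 = 10.6539
Step 5: Delta E = sqrt(10.6539) = 3.26

3.26 Delta E


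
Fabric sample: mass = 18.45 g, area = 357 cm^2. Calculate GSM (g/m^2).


Formula: GSM = mass_g / area_m2
Step 1: Convert area: 357 cm^2 = 357 / 10000 = 0.0357 m^2
Step 2: GSM = 18.45 g / 0.0357 m^2 = 516.8 g/m^2

516.8 g/m^2


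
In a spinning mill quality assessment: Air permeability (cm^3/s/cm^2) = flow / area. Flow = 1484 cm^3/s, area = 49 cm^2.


Formula: Air Permeability = Airflow / Test Area
AP = 1484 cm^3/s / 49 cm^2
AP = 30.3 cm^3/s/cm^2

30.3 cm^3/s/cm^2


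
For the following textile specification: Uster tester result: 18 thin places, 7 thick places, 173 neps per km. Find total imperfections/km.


Formula: Total = thin places + thick places + neps
Total = 18 + 7 + 173
Total = 198 imperfections/km

198 imperfections/km


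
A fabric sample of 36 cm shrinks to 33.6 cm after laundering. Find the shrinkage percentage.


Formula: Shrinkage% = ((L_before - L_after) / L_before) * 100
Step 1: Shrinkage = 36 - 33.6 = 2.4 cm
Step 2: Shrinkage% = (2.4 / 36) * 100
Step 3: Shrinkage% = 0.066667 * 100 = 6.6667% ≈ 6.7%

6.7%


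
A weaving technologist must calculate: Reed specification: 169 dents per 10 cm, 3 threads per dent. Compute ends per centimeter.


Formula: EPC = (dents per 10 cm * ends per dent) / 10
Step 1: Total ends per 10 cm = 169 * 3 = 507
Step 2: EPC = 507 / 10 = 50.7 ends/cm

50.7 ends/cm


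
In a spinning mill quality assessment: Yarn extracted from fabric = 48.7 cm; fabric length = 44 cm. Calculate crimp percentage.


Formula: Crimp% = ((L_yarn - L_fabric) / L_fabric) * 100
Step 1: Extension = 48.7 - 44 = 4.7 cm
Step 2: Crimp% = (4.7 / 44) * 100
Step 3: Crimp% = 0.106818 * 100 = 10.6818% ≈ 10.7%

10.7%


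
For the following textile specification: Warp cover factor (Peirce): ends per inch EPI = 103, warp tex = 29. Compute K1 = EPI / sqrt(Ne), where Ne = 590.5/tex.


Formula: K1 = EPI / sqrt(Ne), with Ne = 590.5 / tex_warp
Step 1: Ne = 590.5 / 29 = 20.362
Step 2: sqrt(Ne) = sqrt(20.362) = 4.5124
Step 3: K1 = 103 / 4.5124 = 22.8

22.8


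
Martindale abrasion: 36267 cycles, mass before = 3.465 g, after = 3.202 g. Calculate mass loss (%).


Formula: Mass loss% = ((m_before - m_after) / m_before) * 100
Step 1: Mass loss = 3.465 - 3.202 = 0.263 g
Step 2: Ratio = 0.263 / 3.465 = 0.0759019
Step 3: Mass loss% = 0.0759019 * 100 = 7.59019% ≈ 7.59%

7.59%


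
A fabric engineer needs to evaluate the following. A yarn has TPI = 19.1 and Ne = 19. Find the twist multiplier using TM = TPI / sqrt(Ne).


Formula: TM = TPI / sqrt(Ne)
Step 1: sqrt(Ne) = sqrt(19) = 4.3589
Step 2: TM = 19.1 / 4.3589 = 4.38

4.38 TM


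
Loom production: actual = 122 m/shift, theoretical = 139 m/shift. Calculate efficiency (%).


Formula: Efficiency% = (Actual output / Theoretical output) * 100
Efficiency% = (122 / 139) * 100
Efficiency% = 0.877698 * 100 = 87.7698% ≈ 87.8%

87.8%


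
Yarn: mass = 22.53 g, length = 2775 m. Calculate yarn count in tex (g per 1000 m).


Formula: Tex = (mass_g / length_m) * 1000
Substituting: Tex = (22.53 / 2775) * 1000
Intermediate: 22.53 / 2775 = 0.00811892 g/m
Tex = 0.00811892 * 1000 = 8.12 tex

8.12 tex


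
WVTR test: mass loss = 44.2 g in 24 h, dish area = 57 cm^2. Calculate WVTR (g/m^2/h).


Formula: WVTR = mass_loss / (area * time)
Step 1: Convert area: 57 cm^2 = 0.0057 m^2
Step 2: WVTR = 44.2 g / (0.0057 m^2 * 24 h)
Step 3: WVTR = 44.2 / 0.1368 = 323.1 g/m^2/h

323.1 g/m^2/h


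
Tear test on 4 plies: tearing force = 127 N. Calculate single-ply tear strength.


Formula: Per-ply strength = Total force / Number of plies
Per-ply = 127 N / 4
Per-ply = 31.75 N

31.75 N


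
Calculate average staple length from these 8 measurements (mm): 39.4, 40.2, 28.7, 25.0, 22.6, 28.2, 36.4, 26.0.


Formula: Mean = sum of lengths / count
Sum = 39.4 + 40.2 + 28.7 + 25.0 + 22.6 + 28.2 + 36.4 + 26.0
Sum = 246.5 mm
Mean = 246.5 / 8 = 30.81 mm

30.81 mm


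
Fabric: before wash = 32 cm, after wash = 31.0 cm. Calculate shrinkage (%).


Formula: Shrinkage% = ((L_before - L_after) / L_before) * 100
Step 1: Shrinkage = 32 - 31.0 = 1.0 cm
Step 2: Shrinkage% = (1.0 / 32) * 100
Step 3: Shrinkage% = 0.03125 * 100 = 3.125% ≈ 3.1%

3.1%


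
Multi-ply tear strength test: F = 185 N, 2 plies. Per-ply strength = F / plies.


Formula: Per-ply strength = Total force / Number of plies
Per-ply = 185 N / 2
Per-ply = 92.5 N

92.5 N


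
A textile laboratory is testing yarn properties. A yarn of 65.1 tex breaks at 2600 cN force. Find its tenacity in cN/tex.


Formula: Tenacity = Breaking force / Linear density
Tenacity = 2600 cN / 65.1 tex
Tenacity = 39.94 cN/tex

39.94 cN/tex


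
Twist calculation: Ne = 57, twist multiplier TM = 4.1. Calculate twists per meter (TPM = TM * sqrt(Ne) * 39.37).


Formula: TPM = TM * sqrt(Ne) * 39.37
Step 1: sqrt(Ne) = sqrt(57) = 7.5498
Step 2: TM * sqrt(Ne) = 4.1 * 7.5498 = 30.9542
Step 3: TPM = 30.9542 * 39.37 = 1219 twists/m

1219 twists/m


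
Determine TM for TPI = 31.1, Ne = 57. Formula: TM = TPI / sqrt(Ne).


Formula: TM = TPI / sqrt(Ne)
Step 1: sqrt(Ne) = sqrt(57) = 7.5498
Step 2: TM = 31.1 / 7.5498 = 4.12

4.12 TM


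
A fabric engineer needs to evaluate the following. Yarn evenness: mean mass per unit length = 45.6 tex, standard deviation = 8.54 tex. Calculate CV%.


Formula: CV% = (standard deviation / mean) * 100
Step 1: Ratio = 8.54 / 45.6 = 0.187281
Step 2: CV% = 0.187281 * 100 = 18.7281% ≈ 18.7%

18.7%


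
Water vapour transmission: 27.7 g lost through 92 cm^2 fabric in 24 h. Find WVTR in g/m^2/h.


Formula: WVTR = mass_loss / (area * time)
Step 1: Convert area: 92 cm^2 = 0.0092 m^2
Step 2: WVTR = 27.7 g / (0.0092 m^2 * 24 h)
Step 3: WVTR = 27.7 / 0.2208 = 125.5 g/m^2/h

125.5 g/m^2/h


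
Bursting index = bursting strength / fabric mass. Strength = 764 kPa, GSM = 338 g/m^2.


Formula: Bursting Index = Bursting Strength / Fabric GSM
BI = 764 kPa / 338 g/m^2
BI = 2.260 kPa/(g/m^2)

2.260 kPa/(g/m^2)


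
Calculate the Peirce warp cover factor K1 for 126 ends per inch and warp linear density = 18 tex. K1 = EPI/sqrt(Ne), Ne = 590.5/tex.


Formula: K1 = EPI / sqrt(Ne), with Ne = 590.5 / tex_warp
Step 1: Ne = 590.5 / 18 = 32.806
Step 2: sqrt(Ne) = sqrt(32.806) = 5.7277
Step 3: K1 = 126 / 5.7277 = 22.0

22.0


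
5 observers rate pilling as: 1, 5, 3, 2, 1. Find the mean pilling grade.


Formula: Mean = sum / count
Sum = 1 + 5 + 3 + 2 + 1 = 12
Mean = 12 / 5 = 2.4

2.4


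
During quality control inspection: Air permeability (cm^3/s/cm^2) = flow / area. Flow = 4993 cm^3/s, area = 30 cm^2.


Formula: Air Permeability = Airflow / Test Area
AP = 4993 cm^3/s / 30 cm^2
AP = 166.4 cm^3/s/cm^2

166.4 cm^3/s/cm^2


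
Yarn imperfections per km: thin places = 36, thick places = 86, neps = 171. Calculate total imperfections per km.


Formula: Total = thin places + thick places + neps
Total = 36 + 86 + 171
Total = 293 imperfections/km

293 imperfections/km


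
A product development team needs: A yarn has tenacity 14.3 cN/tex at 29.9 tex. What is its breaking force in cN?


Formula: Breaking force = Tenacity * Linear density
F = 14.3 cN/tex * 29.9 tex
F = 427.57 cN

427.57 cN


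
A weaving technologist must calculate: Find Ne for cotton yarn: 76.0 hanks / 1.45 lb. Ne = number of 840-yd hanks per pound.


Formula: Ne = hanks / mass_lb
Substituting: Ne = 76.0 / 1.45
Ne = 52.4

52.4 Ne


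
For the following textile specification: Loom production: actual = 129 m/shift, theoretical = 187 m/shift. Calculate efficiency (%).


Formula: Efficiency% = (Actual output / Theoretical output) * 100
Efficiency% = (129 / 187) * 100
Efficiency% = 0.68984 * 100 = 68.984% ≈ 69.0%

69.0%


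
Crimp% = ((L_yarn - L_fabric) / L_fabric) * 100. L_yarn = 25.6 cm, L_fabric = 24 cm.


Formula: Crimp% = ((L_yarn - L_fabric) / L_fabric) * 100
Step 1: Extension = 25.6 - 24 = 1.6 cm
Step 2: Crimp% = (1.6 / 24) * 100
Step 3: Crimp% = 0.066667 * 100 = 6.6667% ≈ 6.7%

6.7%


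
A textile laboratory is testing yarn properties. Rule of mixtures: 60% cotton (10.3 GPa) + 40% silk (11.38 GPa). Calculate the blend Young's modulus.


Formula: Blend property = (fraction_A * property_A) + (fraction_B * property_B)
Step 1: Contribution A = 60/100 * 10.3 GPa = 6.18 GPa
Step 2: Contribution B = 40/100 * 11.38 GPa = 4.552 GPa
Step 3: Blend Young's modulus = 6.18 + 4.552 = 10.732 GPa

10.732 GPa


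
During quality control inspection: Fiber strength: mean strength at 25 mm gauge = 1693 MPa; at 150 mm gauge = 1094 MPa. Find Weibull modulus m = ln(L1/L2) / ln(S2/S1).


Formula: m = ln(L1/L2) / ln(S2/S1)
Step 1: ln(L1/L2) = ln(25/150) = -1.79176
Step 2: S2/S1 = 1094/1693 = 0.64619
Step 3: ln(S2/S1) = ln(0.64619) = -0.43666
Step 4: m = -1.79176 / -0.43666 = 4.10

4.10 (Weibull m)


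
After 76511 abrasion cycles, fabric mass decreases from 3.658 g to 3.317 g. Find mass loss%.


Formula: Mass loss% = ((m_before - m_after) / m_before) * 100
Step 1: Mass loss = 3.658 - 3.317 = 0.341 g
Step 2: Ratio = 0.341 / 3.658 = 0.0932203
Step 3: Mass loss% = 0.0932203 * 100 = 9.32203% ≈ 9.32%

9.32%


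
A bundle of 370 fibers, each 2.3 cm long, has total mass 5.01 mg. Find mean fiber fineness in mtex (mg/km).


Formula: fineness (mtex) = mass (mg) / total length (km) = (mass_mg / total_length_m) * 1000
Step 1: Convert fiber length: 2.3 cm = 0.023 m
Step 2: Total fiber length = 370 * 0.023 = 8.51 m
Step 3: Linear density = 5.01 mg / 8.51 m = 0.5887 mg/m
Step 4: fineness = 0.5887 * 1000 = 588.7 mtex

588.7 mtex


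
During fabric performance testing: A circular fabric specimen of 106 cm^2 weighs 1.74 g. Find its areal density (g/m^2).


Formula: GSM = mass_g / area_m2
Step 1: Convert area: 106 cm^2 = 106 / 10000 = 0.0106 m^2
Step 2: GSM = 1.74 g / 0.0106 m^2 = 164.2 g/m^2

164.2 g/m^2


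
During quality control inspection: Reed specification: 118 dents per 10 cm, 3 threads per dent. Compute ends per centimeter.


Formula: EPC = (dents per 10 cm * ends per dent) / 10
Step 1: Total ends per 10 cm = 118 * 3 = 354
Step 2: EPC = 354 / 10 = 35.4 ends/cm

35.4 ends/cm


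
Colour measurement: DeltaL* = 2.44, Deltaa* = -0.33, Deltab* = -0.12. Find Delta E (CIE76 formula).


Formula: Delta E = sqrt(dL*^2 + da*^2 + db*^2)
Step 1: dL*^2 = 2.44^2 = 5.9536
Step 2: da*^2 = (-0.33)^2 = 0.1089
Step 3: db*^2 = (-0.12)^2 = 0.0144
Step 4: Sum = 5.9536 + 0.1089 + 0.0144 = 6.0769
Step 5: Delta E = sqrt(6.0769) = 2.47

2.47 Delta E


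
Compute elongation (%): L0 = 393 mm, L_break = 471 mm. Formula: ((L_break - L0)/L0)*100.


Formula: Elongation (%) = ((L_break - L0) / L0) * 100
Step 1: Extension = 471 - 393 = 78 mm
Step 2: Elongation = (78 / 393) * 100
Step 3: Elongation = 0.198473 * 100 = 19.8473% ≈ 19.8%

19.8%


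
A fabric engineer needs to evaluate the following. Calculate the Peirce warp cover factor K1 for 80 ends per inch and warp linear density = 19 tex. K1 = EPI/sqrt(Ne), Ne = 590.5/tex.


Formula: K1 = EPI / sqrt(Ne), with Ne = 590.5 / tex_warp
Step 1: Ne = 590.5 / 19 = 31.079
Step 2: sqrt(Ne) = sqrt(31.079) = 5.5749
Step 3: K1 = 80 / 5.5749 = 14.4

14.4


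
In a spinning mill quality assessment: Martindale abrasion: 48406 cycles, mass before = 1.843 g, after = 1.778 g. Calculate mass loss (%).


Formula: Mass loss% = ((m_before - m_after) / m_before) * 100
Step 1: Mass loss = 1.843 - 1.778 = 0.065 g
Step 2: Ratio = 0.065 / 1.843 = 0.0352686
Step 3: Mass loss% = 0.0352686 * 100 = 3.52686% ≈ 3.53%

3.53%


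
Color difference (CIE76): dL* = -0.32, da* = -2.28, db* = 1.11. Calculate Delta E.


Formula: Delta E = sqrt(dL*^2 + da*^2 + db*^2)
Step 1: dL*^2 = (-0.32)^2 = 0.1024
Step 2: da*^2 = (-2.28)^2 = 5.1984
Step 3: db*^2 = 1.11^2 = 1.2321
Step 4: Sum = 0.1024 + 5.1984 + 1.2321 = 6.5329
Step 5: Delta E = sqrt(6.5329) = 2.56

2.56 Delta E


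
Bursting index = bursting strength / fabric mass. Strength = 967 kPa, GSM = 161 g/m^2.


Formula: Bursting Index = Bursting Strength / Fabric GSM
BI = 967 kPa / 161 g/m^2
BI = 6.006 kPa/(g/m^2)

6.006 kPa/(g/m^2)


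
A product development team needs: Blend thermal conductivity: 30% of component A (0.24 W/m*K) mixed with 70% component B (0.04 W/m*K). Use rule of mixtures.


Formula: Blend property = (fraction_A * property_A) + (fraction_B * property_B)
Step 1: Contribution A = 30/100 * 0.24 W/m*K = 0.072 W/m*K
Step 2: Contribution B = 70/100 * 0.04 W/m*K = 0.028 W/m*K
Step 3: Blend thermal conductivity = 0.072 + 0.028 = 0.1 W/m*K

0.1 W/m*K


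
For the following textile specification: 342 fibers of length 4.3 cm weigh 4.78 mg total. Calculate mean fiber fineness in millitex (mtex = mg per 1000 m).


Formula: fineness (mtex) = mass (mg) / total length (km) = (mass_mg / total_length_m) * 1000
Step 1: Convert fiber length: 4.3 cm = 0.043 m
Step 2: Total fiber length = 342 * 0.043 = 14.706 m
Step 3: Linear density = 4.78 mg / 14.706 m = 0.3250 mg/m
Step 4: fineness = 0.3250 * 1000 = 325.0 mtex

325.0 mtex


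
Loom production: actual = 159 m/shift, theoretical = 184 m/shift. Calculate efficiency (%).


Formula: Efficiency% = (Actual output / Theoretical output) * 100
Efficiency% = (159 / 184) * 100
Efficiency% = 0.86413 * 100 = 86.413% ≈ 86.4%

86.4%


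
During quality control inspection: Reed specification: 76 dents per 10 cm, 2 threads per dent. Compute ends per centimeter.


Formula: EPC = (dents per 10 cm * ends per dent) / 10
Step 1: Total ends per 10 cm = 76 * 2 = 152
Step 2: EPC = 152 / 10 = 15.2 ends/cm

15.2 ends/cm


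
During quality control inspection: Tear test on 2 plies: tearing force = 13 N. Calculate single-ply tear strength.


Formula: Per-ply strength = Total force / Number of plies
Per-ply = 13 N / 2
Per-ply = 6.5 N

6.5 N


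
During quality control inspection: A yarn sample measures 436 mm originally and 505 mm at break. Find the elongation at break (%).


Formula: Elongation (%) = ((L_break - L0) / L0) * 100
Step 1: Extension = 505 - 436 = 69 mm
Step 2: Elongation = (69 / 436) * 100
Step 3: Elongation = 0.158257 * 100 = 15.8257% ≈ 15.8%

15.8%


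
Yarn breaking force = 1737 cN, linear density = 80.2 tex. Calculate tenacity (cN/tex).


Formula: Tenacity = Breaking force / Linear density
Tenacity = 1737 cN / 80.2 tex
Tenacity = 21.66 cN/tex

21.66 cN/tex


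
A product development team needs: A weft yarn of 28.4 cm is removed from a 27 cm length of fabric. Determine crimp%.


Formula: Crimp% = ((L_yarn - L_fabric) / L_fabric) * 100
Step 1: Extension = 28.4 - 27 = 1.4 cm
Step 2: Crimp% = (1.4 / 27) * 100
Step 3: Crimp% = 0.051852 * 100 = 5.1852% ≈ 5.2%

5.2%


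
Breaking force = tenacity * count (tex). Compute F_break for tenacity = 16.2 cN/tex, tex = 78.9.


Formula: Breaking force = Tenacity * Linear density
F = 16.2 cN/tex * 78.9 tex
F = 1278.18 cN

1278.18 cN


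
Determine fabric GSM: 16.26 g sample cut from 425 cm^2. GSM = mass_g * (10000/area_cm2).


Formula: GSM = mass_g / area_m2
Step 1: Convert area: 425 cm^2 = 425 / 10000 = 0.0425 m^2
Step 2: GSM = 16.26 g / 0.0425 m^2 = 382.6 g/m^2

382.6 g/m^2


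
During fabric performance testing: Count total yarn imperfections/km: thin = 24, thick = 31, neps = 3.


Formula: Total = thin places + thick places + neps
Total = 24 + 31 + 3
Total = 58 imperfections/km

58 imperfections/km


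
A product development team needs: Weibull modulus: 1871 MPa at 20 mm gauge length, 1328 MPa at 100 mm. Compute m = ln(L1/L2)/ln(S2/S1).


Formula: m = ln(L1/L2) / ln(S2/S1)
Step 1: ln(L1/L2) = ln(20/100) = -1.60944
Step 2: S2/S1 = 1328/1871 = 0.70978
Step 3: ln(S2/S1) = ln(0.70978) = -0.34280
Step 4: m = -1.60944 / -0.34280 = 4.69

4.69 (Weibull m)


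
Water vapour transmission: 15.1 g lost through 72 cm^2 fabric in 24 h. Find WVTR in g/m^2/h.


Formula: WVTR = mass_loss / (area * time)
Step 1: Convert area: 72 cm^2 = 0.0072 m^2
Step 2: WVTR = 15.1 g / (0.0072 m^2 * 24 h)
Step 3: WVTR = 15.1 / 0.1728 = 87.4 g/m^2/h

87.4 g/m^2/h


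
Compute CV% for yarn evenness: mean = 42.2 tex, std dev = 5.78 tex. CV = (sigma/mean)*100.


Formula: CV% = (standard deviation / mean) * 100
Step 1: Ratio = 5.78 / 42.2 = 0.136967
Step 2: CV% = 0.136967 * 100 = 13.6967% ≈ 13.7%

13.7%


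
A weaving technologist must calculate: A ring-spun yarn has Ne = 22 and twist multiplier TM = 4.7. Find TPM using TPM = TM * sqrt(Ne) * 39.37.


Formula: TPM = TM * sqrt(Ne) * 39.37
Step 1: sqrt(Ne) = sqrt(22) = 4.6904
Step 2: TM * sqrt(Ne) = 4.7 * 4.6904 = 22.0449
Step 3: TPM = 22.0449 * 39.37 = 868 twists/m

868 twists/m


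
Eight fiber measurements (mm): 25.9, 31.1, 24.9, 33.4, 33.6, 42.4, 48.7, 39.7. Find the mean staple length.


Formula: Mean = sum of lengths / count
Sum = 25.9 + 31.1 + 24.9 + 33.4 + 33.6 + 42.4 + 48.7 + 39.7
Sum = 279.7 mm
Mean = 279.7 / 8 = 34.96 mm

34.96 mm


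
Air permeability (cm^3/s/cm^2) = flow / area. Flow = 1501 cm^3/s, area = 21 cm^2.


Formula: Air Permeability = Airflow / Test Area
AP = 1501 cm^3/s / 21 cm^2
AP = 71.5 cm^3/s/cm^2

71.5 cm^3/s/cm^2


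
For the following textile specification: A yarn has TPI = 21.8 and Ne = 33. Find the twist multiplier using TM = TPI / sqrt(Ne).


Formula: TM = TPI / sqrt(Ne)
Step 1: sqrt(Ne) = sqrt(33) = 5.7446
Step 2: TM = 21.8 / 5.7446 = 3.79

3.79 TM


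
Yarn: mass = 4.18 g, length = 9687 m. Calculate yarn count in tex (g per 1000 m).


Formula: Tex = (mass_g / length_m) * 1000
Substituting: Tex = (4.18 / 9687) * 1000
Intermediate: 4.18 / 9687 = 0.00043151 g/m
Tex = 0.00043151 * 1000 = 0.43 tex

0.43 tex


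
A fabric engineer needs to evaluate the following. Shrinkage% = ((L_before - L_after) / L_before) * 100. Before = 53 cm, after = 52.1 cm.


Formula: Shrinkage% = ((L_before - L_after) / L_before) * 100
Step 1: Shrinkage = 53 - 52.1 = 0.9 cm
Step 2: Shrinkage% = (0.9 / 53) * 100
Step 3: Shrinkage% = 0.016981 * 100 = 1.6981% ≈ 1.7%

1.7%


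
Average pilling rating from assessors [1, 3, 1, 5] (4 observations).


Formula: Mean = sum / count
Sum = 1 + 3 + 1 + 5 = 10
Mean = 10 / 4 = 2.5

2.5


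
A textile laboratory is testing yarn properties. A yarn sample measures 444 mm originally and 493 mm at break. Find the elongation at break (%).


Formula: Elongation (%) = ((L_break - L0) / L0) * 100
Step 1: Extension = 493 - 444 = 49 mm
Step 2: Elongation = (49 / 444) * 100
Step 3: Elongation = 0.11036 * 100 = 11.036% ≈ 11.0%

11.0%


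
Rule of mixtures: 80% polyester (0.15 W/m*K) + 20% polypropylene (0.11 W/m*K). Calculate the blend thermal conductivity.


Formula: Blend property = (fraction_A * property_A) + (fraction_B * property_B)
Step 1: Contribution A = 80/100 * 0.15 W/m*K = 0.12 W/m*K
Step 2: Contribution B = 20/100 * 0.11 W/m*K = 0.022 W/m*K
Step 3: Blend thermal conductivity = 0.12 + 0.022 = 0.142 W/m*K

0.142 W/m*K


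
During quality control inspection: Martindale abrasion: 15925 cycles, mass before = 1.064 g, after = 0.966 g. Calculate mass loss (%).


Formula: Mass loss% = ((m_before - m_after) / m_before) * 100
Step 1: Mass loss = 1.064 - 0.966 = 0.098 g
Step 2: Ratio = 0.098 / 1.064 = 0.0921053
Step 3: Mass loss% = 0.0921053 * 100 = 9.21053% ≈ 9.21%

9.21%


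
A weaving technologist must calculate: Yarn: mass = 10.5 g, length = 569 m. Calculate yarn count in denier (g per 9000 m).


Formula: den = (mass_g / length_m) * 9000
Substituting: den = (10.5 / 569) * 9000
Intermediate: 10.5 / 569 = 0.01845343 g/m
den = 0.01845343 * 9000 = 166.1 denier

166.1 denier


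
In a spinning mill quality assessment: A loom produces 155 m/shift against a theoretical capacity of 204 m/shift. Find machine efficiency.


Formula: Efficiency% = (Actual output / Theoretical output) * 100
Efficiency% = (155 / 204) * 100
Efficiency% = 0.759804 * 100 = 75.9804% ≈ 76.0%

76.0%


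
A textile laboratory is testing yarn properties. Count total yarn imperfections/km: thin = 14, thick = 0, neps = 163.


Formula: Total = thin places + thick places + neps
Total = 14 + 0 + 163
Total = 177 imperfections/km

177 imperfections/km


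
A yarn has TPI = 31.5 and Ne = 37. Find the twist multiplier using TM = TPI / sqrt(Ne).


Formula: TM = TPI / sqrt(Ne)
Step 1: sqrt(Ne) = sqrt(37) = 6.0828
Step 2: TM = 31.5 / 6.0828 = 5.18

5.18 TM


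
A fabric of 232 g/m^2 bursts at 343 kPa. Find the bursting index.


Formula: Bursting Index = Bursting Strength / Fabric GSM
BI = 343 kPa / 232 g/m^2
BI = 1.478 kPa/(g/m^2)

1.478 kPa/(g/m^2)


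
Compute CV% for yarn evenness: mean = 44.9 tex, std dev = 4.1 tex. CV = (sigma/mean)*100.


Formula: CV% = (standard deviation / mean) * 100
Step 1: Ratio = 4.1 / 44.9 = 0.091314
Step 2: CV% = 0.091314 * 100 = 9.1314% ≈ 9.1%

9.1%


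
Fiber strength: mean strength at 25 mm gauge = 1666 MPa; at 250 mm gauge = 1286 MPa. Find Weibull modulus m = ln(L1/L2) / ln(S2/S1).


Formula: m = ln(L1/L2) / ln(S2/S1)
Step 1: ln(L1/L2) = ln(25/250) = -2.30259
Step 2: S2/S1 = 1286/1666 = 0.77191
Step 3: ln(S2/S1) = ln(0.77191) = -0.25889
Step 4: m = -2.30259 / -0.25889 = 8.89

8.89 (Weibull m)


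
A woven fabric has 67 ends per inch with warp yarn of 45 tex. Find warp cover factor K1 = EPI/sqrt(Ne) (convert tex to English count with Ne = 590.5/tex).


Formula: K1 = EPI / sqrt(Ne), with Ne = 590.5 / tex_warp
Step 1: Ne = 590.5 / 45 = 13.122
Step 2: sqrt(Ne) = sqrt(13.122) = 3.6224
Step 3: K1 = 67 / 3.6224 = 18.5

18.5


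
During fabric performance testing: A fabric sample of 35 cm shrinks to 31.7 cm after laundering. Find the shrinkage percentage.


Formula: Shrinkage% = ((L_before - L_after) / L_before) * 100
Step 1: Shrinkage = 35 - 31.7 = 3.3 cm
Step 2: Shrinkage% = (3.3 / 35) * 100
Step 3: Shrinkage% = 0.094286 * 100 = 9.4286% ≈ 9.4%

9.4%


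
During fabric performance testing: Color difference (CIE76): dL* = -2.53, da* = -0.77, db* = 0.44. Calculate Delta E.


Formula: Delta E = sqrt(dL*^2 + da*^2 + db*^2)
Step 1: dL*^2 = (-2.53)^2 = 6.4009
Step 2: da*^2 = (-0.77)^2 = 0.5929
Step 3: db*^2 = 0.44^2 = 0.1936
Step 4: Sum = 6.4009 + 0.5929 + 0.1936 = 7.1874
Step 5: Delta E = sqrt(7.1874) = 2.68

2.68 Delta E


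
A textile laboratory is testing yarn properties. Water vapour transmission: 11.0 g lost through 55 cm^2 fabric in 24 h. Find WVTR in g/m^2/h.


Formula: WVTR = mass_loss / (area * time)
Step 1: Convert area: 55 cm^2 = 0.0055 m^2
Step 2: WVTR = 11.0 g / (0.0055 m^2 * 24 h)
Step 3: WVTR = 11.0 / 0.132 = 83.3 g/m^2/h

83.3 g/m^2/h


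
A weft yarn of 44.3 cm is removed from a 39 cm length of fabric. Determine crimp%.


Formula: Crimp% = ((L_yarn - L_fabric) / L_fabric) * 100
Step 1: Extension = 44.3 - 39 = 5.3 cm
Step 2: Crimp% = (5.3 / 39) * 100
Step 3: Crimp% = 0.135897 * 100 = 13.5897% ≈ 13.6%

13.6%


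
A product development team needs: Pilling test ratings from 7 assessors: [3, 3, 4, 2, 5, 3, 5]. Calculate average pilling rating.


Formula: Mean = sum / count
Sum = 3 + 3 + 4 + 2 + 5 + 3 + 5 = 25
Mean = 25 / 7 = 3.6

3.6


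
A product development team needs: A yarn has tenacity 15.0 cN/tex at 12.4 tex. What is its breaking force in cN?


Formula: Breaking force = Tenacity * Linear density
F = 15.0 cN/tex * 12.4 tex
F = 186.00 cN

186.00 cN


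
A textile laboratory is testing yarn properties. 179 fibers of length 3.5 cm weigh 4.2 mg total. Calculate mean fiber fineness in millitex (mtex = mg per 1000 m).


Formula: fineness (mtex) = mass (mg) / total length (km) = (mass_mg / total_length_m) * 1000
Step 1: Convert fiber length: 3.5 cm = 0.035 m
Step 2: Total fiber length = 179 * 0.035 = 6.265 m
Step 3: Linear density = 4.2 mg / 6.265 m = 0.6704 mg/m
Step 4: fineness = 0.6704 * 1000 = 670.4 mtex

670.4 mtex


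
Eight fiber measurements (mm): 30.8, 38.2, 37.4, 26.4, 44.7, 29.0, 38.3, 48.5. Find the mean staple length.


Formula: Mean = sum of lengths / count
Sum = 30.8 + 38.2 + 37.4 + 26.4 + 44.7 + 29.0 + 38.3 + 48.5
Sum = 293.3 mm
Mean = 293.3 / 8 = 36.66 mm

36.66 mm


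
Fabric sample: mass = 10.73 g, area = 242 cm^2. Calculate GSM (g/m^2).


Formula: GSM = mass_g / area_m2
Step 1: Convert area: 242 cm^2 = 242 / 10000 = 0.0242 m^2
Step 2: GSM = 10.73 g / 0.0242 m^2 = 443.4 g/m^2

443.4 g/m^2


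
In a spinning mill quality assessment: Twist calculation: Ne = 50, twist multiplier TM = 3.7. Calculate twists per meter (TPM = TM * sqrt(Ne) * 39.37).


Formula: TPM = TM * sqrt(Ne) * 39.37
Step 1: sqrt(Ne) = sqrt(50) = 7.0711
Step 2: TM * sqrt(Ne) = 3.7 * 7.0711 = 26.1631
Step 3: TPM = 26.1631 * 39.37 = 1030 twists/m

1030 twists/m


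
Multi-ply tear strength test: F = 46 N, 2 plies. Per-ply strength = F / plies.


Formula: Per-ply strength = Total force / Number of plies
Per-ply = 46 N / 2
Per-ply = 23 N

23 N


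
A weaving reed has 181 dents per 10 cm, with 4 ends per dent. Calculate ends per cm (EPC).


Formula: EPC = (dents per 10 cm * ends per dent) / 10
Step 1: Total ends per 10 cm = 181 * 4 = 724
Step 2: EPC = 724 / 10 = 72.4 ends/cm

72.4 ends/cm


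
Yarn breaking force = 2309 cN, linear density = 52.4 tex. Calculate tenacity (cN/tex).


Formula: Tenacity = Breaking force / Linear density
Tenacity = 2309 cN / 52.4 tex
Tenacity = 44.06 cN/tex

44.06 cN/tex


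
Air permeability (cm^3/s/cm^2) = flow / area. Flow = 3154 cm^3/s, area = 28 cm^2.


Formula: Air Permeability = Airflow / Test Area
AP = 3154 cm^3/s / 28 cm^2
AP = 112.6 cm^3/s/cm^2

112.6 cm^3/s/cm^2


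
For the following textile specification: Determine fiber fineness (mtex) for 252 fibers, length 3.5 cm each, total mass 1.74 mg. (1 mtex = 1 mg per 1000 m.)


Formula: fineness (mtex) = mass (mg) / total length (km) = (mass_mg / total_length_m) * 1000
Step 1: Convert fiber length: 3.5 cm = 0.035 m
Step 2: Total fiber length = 252 * 0.035 = 8.82 m
Step 3: Linear density = 1.74 mg / 8.82 m = 0.1973 mg/m
Step 4: fineness = 0.1973 * 1000 = 197.3 mtex

197.3 mtex


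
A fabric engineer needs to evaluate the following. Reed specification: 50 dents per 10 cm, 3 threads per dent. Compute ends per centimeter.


Formula: EPC = (dents per 10 cm * ends per dent) / 10
Step 1: Total ends per 10 cm = 50 * 3 = 150
Step 2: EPC = 150 / 10 = 15.0 ends/cm

15.0 ends/cm


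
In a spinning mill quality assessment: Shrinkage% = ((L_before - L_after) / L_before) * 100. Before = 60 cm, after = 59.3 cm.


Formula: Shrinkage% = ((L_before - L_after) / L_before) * 100
Step 1: Shrinkage = 60 - 59.3 = 0.7 cm
Step 2: Shrinkage% = (0.7 / 60) * 100
Step 3: Shrinkage% = 0.011667 * 100 = 1.1667% ≈ 1.2%

1.2%


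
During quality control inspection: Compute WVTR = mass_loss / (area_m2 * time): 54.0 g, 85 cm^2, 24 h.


Formula: WVTR = mass_loss / (area * time)
Step 1: Convert area: 85 cm^2 = 0.0085 m^2
Step 2: WVTR = 54.0 g / (0.0085 m^2 * 24 h)
Step 3: WVTR = 54.0 / 0.204 = 264.7 g/m^2/h

264.7 g/m^2/h


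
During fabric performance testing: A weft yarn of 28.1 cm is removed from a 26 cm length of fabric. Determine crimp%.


Formula: Crimp% = ((L_yarn - L_fabric) / L_fabric) * 100
Step 1: Extension = 28.1 - 26 = 2.1 cm
Step 2: Crimp% = (2.1 / 26) * 100
Step 3: Crimp% = 0.080769 * 100 = 8.0769% ≈ 8.1%

8.1%


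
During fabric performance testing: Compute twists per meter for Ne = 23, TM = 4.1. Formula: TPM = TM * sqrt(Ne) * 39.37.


Formula: TPM = TM * sqrt(Ne) * 39.37
Step 1: sqrt(Ne) = sqrt(23) = 4.7958
Step 2: TM * sqrt(Ne) = 4.1 * 4.7958 = 19.6628
Step 3: TPM = 19.6628 * 39.37 = 774 twists/m

774 twists/m


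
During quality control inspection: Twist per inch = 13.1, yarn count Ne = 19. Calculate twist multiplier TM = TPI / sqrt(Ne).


Formula: TM = TPI / sqrt(Ne)
Step 1: sqrt(Ne) = sqrt(19) = 4.3589
Step 2: TM = 13.1 / 4.3589 = 3.01

3.01 TM


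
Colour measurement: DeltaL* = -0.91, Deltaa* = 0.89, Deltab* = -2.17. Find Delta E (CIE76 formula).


Formula: Delta E = sqrt(dL*^2 + da*^2 + db*^2)
Step 1: dL*^2 = (-0.91)^2 = 0.8281
Step 2: da*^2 = 0.89^2 = 0.7921
Step 3: db*^2 = (-2.17)^2 = 4.7089
Step 4: Sum = 0.8281 + 0.7921 + 4.7089 = 6.3291
Step 5: Delta E = sqrt(6.3291) = 2.52

2.52 Delta E


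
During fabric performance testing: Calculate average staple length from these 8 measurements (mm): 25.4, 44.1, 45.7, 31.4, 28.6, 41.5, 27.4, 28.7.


Formula: Mean = sum of lengths / count
Sum = 25.4 + 44.1 + 45.7 + 31.4 + 28.6 + 41.5 + 27.4 + 28.7
Sum = 272.8 mm
Mean = 272.8 / 8 = 34.10 mm

34.10 mm


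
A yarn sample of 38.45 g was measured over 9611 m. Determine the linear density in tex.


Formula: Tex = (mass_g / length_m) * 1000
Substituting: Tex = (38.45 / 9611) * 1000
Intermediate: 38.45 / 9611 = 0.00400062 g/m
Tex = 0.00400062 * 1000 = 4.00 tex

4.00 tex


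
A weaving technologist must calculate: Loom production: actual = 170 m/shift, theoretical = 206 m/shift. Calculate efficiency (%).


Formula: Efficiency% = (Actual output / Theoretical output) * 100
Efficiency% = (170 / 206) * 100
Efficiency% = 0.825243 * 100 = 82.5243% ≈ 82.5%

82.5%


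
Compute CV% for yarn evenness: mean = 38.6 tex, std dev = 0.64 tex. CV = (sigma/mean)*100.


Formula: CV% = (standard deviation / mean) * 100
Step 1: Ratio = 0.64 / 38.6 = 0.01658
Step 2: CV% = 0.01658 * 100 = 1.658% ≈ 1.7%

1.7%


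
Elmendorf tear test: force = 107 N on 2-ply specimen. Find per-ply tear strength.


Formula: Per-ply strength = Total force / Number of plies
Per-ply = 107 N / 2
Per-ply = 53.5 N

53.5 N


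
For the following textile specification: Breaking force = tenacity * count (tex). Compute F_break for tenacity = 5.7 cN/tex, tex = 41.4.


Formula: Breaking force = Tenacity * Linear density
F = 5.7 cN/tex * 41.4 tex
F = 235.98 cN

235.98 cN


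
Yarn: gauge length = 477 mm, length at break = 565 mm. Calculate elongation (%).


Formula: Elongation (%) = ((L_break - L0) / L0) * 100
Step 1: Extension = 565 - 477 = 88 mm
Step 2: Elongation = (88 / 477) * 100
Step 3: Elongation = 0.184486 * 100 = 18.4486% ≈ 18.4%

18.4%


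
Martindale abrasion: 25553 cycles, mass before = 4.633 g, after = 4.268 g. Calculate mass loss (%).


Formula: Mass loss% = ((m_before - m_after) / m_before) * 100
Step 1: Mass loss = 4.633 - 4.268 = 0.365 g
Step 2: Ratio = 0.365 / 4.633 = 0.0787826
Step 3: Mass loss% = 0.0787826 * 100 = 7.87826% ≈ 7.88%

7.88%


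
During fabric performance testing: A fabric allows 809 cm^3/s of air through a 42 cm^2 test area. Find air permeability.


Formula: Air Permeability = Airflow / Test Area
AP = 809 cm^3/s / 42 cm^2
AP = 19.3 cm^3/s/cm^2

19.3 cm^3/s/cm^2


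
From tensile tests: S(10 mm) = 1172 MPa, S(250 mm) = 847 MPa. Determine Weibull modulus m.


Formula: m = ln(L1/L2) / ln(S2/S1)
Step 1: ln(L1/L2) = ln(10/250) = -3.21888
Step 2: S2/S1 = 847/1172 = 0.7227
Step 3: ln(S2/S1) = ln(0.7227) = -0.32476
Step 4: m = -3.21888 / -0.32476 = 9.91

9.91 (Weibull m)


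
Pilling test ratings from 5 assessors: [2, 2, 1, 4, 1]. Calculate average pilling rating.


Formula: Mean = sum / count
Sum = 2 + 2 + 1 + 4 + 1 = 10
Mean = 10 / 5 = 2.0

2.0


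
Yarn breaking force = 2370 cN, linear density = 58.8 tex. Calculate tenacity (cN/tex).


Formula: Tenacity = Breaking force / Linear density
Tenacity = 2370 cN / 58.8 tex
Tenacity = 40.31 cN/tex

40.31 cN/tex


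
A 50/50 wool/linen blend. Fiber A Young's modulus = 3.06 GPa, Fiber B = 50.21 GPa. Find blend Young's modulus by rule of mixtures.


Formula: Blend property = (fraction_A * property_A) + (fraction_B * property_B)
Step 1: Contribution A = 50/100 * 3.06 GPa = 1.53 GPa
Step 2: Contribution B = 50/100 * 50.21 GPa = 25.105 GPa
Step 3: Blend Young's modulus = 1.53 + 25.105 = 26.635 GPa

26.635 GPa
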